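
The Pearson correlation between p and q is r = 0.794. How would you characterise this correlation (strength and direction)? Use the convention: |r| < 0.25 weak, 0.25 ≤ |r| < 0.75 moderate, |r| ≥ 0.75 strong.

r = 0.794 > 0 so the relationship is positive.
|r| = 0.794, which falls in the strong range.

strong positive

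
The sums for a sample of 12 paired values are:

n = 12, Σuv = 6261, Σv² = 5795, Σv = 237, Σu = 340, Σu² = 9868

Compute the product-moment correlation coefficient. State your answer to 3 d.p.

r = (nΣuv − ΣuΣv) / √[(nΣu² − (Σu)²)(nΣv² − (Σv)²)]
Numerator: 12×6261 − 340×237 = -5448
Denominator: √[(118416 − 115600)(69540 − 56169)] = √[2816 × 13371] = 6136.1825
r = -5448 / 6136.1825 ≈ -0.888

-0.888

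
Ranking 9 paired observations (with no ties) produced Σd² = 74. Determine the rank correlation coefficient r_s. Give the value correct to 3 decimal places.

0.383

ρ = 1 − 6Σd² / [n(n²−1)] = 1 − 6×74 / (9×80)
  = 1 − 444/720 = 1 − 0.6167 ≈ 0.383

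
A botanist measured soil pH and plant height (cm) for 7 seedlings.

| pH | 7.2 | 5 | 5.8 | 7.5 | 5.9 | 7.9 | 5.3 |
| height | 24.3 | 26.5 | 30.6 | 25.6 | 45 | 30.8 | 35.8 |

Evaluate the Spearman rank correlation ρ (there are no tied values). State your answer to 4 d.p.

Rank pH: 5, 1, 3, 6, 4, 7, 2
Rank height: 1, 3, 4, 2, 7, 5, 6
d = rank(pH) − rank(height): 4, -2, -1, 4, -3, 2, -4; Σd² = 66
ρ = 1 − 6Σd² / [n(n²−1)] = 1 − 6×66 / (7×48) = 1 − 396/336 ≈ -0.1786

-0.1786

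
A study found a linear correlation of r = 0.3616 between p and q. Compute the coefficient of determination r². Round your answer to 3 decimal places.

r² = (0.3616)² = 0.131

0.131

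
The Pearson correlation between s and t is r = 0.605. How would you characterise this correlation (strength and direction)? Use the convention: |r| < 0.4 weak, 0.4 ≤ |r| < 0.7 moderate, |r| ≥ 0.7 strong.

moderate positive

r = 0.605 > 0 so the relationship is positive.
|r| = 0.605, which falls in the moderate range.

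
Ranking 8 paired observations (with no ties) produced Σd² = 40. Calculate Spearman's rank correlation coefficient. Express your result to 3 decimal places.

0.524

ρ = 1 − 6Σd² / [n(n²−1)] = 1 − 6×40 / (8×63)
  = 1 − 240/504 = 1 − 0.4762 ≈ 0.524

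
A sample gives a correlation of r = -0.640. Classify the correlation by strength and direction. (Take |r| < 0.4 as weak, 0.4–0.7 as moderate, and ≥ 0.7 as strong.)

moderate negative

r = -0.640 < 0 so the relationship is negative.
|r| = 0.640, which falls in the moderate range.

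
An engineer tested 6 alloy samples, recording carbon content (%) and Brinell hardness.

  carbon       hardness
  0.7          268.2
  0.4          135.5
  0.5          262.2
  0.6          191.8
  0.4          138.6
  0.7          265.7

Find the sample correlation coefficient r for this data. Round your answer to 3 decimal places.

n = 6, Σx = 3.3, Σy = 1262, Σx² = 1.91, Σy² = 285634.02, Σxy = 729.55
nΣxy − ΣxΣy = 4377.3 − 4164.6 = 212.7
nΣx² − (Σx)² = 11.46 − 10.89 = 0.57; nΣy² − (Σy)² = 1713804.12 − 1592644 = 121160.12
r = 212.7 / √(0.57 × 121160.12) = 212.7 / 262.7951 ≈ 0.809

0.809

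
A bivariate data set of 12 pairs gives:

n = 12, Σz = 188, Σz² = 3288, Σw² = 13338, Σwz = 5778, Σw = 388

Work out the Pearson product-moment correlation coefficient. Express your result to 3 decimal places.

r = (nΣwz − ΣwΣz) / √[(nΣw² − (Σw)²)(nΣz² − (Σz)²)]
Numerator: 12×5778 − 388×188 = -3608
Denominator: √[(160056 − 150544)(39456 − 35344)] = √[9512 × 4112] = 6254.0662
r = -3608 / 6254.0662 ≈ -0.577

-0.577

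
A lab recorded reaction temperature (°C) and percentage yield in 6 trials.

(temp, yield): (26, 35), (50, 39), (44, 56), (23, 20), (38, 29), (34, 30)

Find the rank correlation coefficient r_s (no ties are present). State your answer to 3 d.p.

0.714

Rank temp: 2, 6, 5, 1, 4, 3
Rank yield: 4, 5, 6, 1, 2, 3
d = rank(temp) − rank(yield): -2, 1, -1, 0, 2, 0; Σd² = 10
ρ = 1 − 6Σd² / [n(n²−1)] = 1 − 6×10 / (6×35) = 1 − 60/210 ≈ 0.714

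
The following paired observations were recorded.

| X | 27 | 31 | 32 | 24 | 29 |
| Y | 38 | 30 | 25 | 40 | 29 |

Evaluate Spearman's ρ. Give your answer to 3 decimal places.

Rank X: 2, 4, 5, 1, 3
Rank Y: 4, 3, 1, 5, 2
d = rank(X) − rank(Y): -2, 1, 4, -4, 1; Σd² = 38
ρ = 1 − 6Σd² / [n(n²−1)] = 1 − 6×38 / (5×24) = 1 − 228/120 ≈ -0.900

-0.900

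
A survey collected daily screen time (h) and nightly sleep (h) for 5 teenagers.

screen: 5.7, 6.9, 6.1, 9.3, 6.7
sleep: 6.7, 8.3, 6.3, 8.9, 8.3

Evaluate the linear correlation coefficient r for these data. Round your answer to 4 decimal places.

0.8002

n = 5, Σx = 34.7, Σy = 38.5, Σx² = 248.69, Σy² = 301.57, Σxy = 272.27
nΣxy − ΣxΣy = 1361.35 − 1335.95 = 25.4
nΣx² − (Σx)² = 1243.45 − 1204.09 = 39.36; nΣy² − (Σy)² = 1507.85 − 1482.25 = 25.6
r = 25.4 / √(39.36 × 25.6) = 25.4 / 31.7430 ≈ 0.8002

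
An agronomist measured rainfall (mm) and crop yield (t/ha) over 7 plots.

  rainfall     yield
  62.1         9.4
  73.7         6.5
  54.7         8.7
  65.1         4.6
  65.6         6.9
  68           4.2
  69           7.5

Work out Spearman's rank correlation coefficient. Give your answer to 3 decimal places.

-0.500

Rank rainfall: 2, 7, 1, 3, 4, 5, 6
Rank yield: 7, 3, 6, 2, 4, 1, 5
d = rank(rainfall) − rank(yield): -5, 4, -5, 1, 0, 4, 1; Σd² = 84
ρ = 1 − 6Σd² / [n(n²−1)] = 1 − 6×84 / (7×48) = 1 − 504/336 ≈ -0.500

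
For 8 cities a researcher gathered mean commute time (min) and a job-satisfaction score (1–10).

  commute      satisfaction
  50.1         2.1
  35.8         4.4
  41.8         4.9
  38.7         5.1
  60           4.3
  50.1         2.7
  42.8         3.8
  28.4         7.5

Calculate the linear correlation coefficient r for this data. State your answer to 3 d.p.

n = 8, Σx = 347.7, Σy = 34.8, Σx² = 15784.99, Σy² = 170.26, Σxy = 1433.83
nΣxy − ΣxΣy = 11470.64 − 12099.96 = -629.32
nΣx² − (Σx)² = 126279.92 − 120895.29 = 5384.63; nΣy² − (Σy)² = 1362.08 − 1211.04 = 151.04
r = -629.32 / √(5384.63 × 151.04) = -629.32 / 901.8284 ≈ -0.698

-0.698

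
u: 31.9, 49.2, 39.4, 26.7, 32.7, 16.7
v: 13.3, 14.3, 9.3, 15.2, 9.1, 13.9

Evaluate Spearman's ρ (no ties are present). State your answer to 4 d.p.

Rank u: 3, 6, 5, 2, 4, 1
Rank v: 3, 5, 2, 6, 1, 4
d = rank(u) − rank(v): 0, 1, 3, -4, 3, -3; Σd² = 44
ρ = 1 − 6Σd² / [n(n²−1)] = 1 − 6×44 / (6×35) = 1 − 264/210 ≈ -0.2571

-0.2571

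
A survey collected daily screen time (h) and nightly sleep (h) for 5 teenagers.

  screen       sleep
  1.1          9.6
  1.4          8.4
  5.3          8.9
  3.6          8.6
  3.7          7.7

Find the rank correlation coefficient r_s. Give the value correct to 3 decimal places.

Rank screen: 1, 2, 5, 3, 4
Rank sleep: 5, 2, 4, 3, 1
d = rank(screen) − rank(sleep): -4, 0, 1, 0, 3; Σd² = 26
ρ = 1 − 6Σd² / [n(n²−1)] = 1 − 6×26 / (5×24) = 1 − 156/120 ≈ -0.300

-0.300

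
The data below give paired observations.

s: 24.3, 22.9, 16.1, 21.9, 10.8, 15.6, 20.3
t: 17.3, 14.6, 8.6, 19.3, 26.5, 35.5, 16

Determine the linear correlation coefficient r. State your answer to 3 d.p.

n = 7, Σs = 131.9, Σt = 137.8, Σs² = 2625.81, Σt² = 3177.4, Σst = 2480.66
nΣst − ΣsΣt = 17364.62 − 18175.82 = -811.2
nΣs² − (Σs)² = 18380.67 − 17397.61 = 983.06; nΣt² − (Σt)² = 22241.8 − 18988.84 = 3252.96
r = -811.2 / √(983.06 × 3252.96) = -811.2 / 1788.2547 ≈ -0.454

-0.454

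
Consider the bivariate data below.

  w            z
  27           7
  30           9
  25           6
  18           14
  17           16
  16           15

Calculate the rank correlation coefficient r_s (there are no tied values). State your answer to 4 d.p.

-0.7143

Rank w: 5, 6, 4, 3, 2, 1
Rank z: 2, 3, 1, 4, 6, 5
d = rank(w) − rank(z): 3, 3, 3, -1, -4, -4; Σd² = 60
ρ = 1 − 6Σd² / [n(n²−1)] = 1 − 6×60 / (6×35) = 1 − 360/210 ≈ -0.7143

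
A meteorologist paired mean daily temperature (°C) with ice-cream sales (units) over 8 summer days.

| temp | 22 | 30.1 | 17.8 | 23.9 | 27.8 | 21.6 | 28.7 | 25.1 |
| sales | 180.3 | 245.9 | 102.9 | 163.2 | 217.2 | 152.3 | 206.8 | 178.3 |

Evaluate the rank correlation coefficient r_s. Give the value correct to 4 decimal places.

Rank temp: 3, 8, 1, 4, 6, 2, 7, 5
Rank sales: 5, 8, 1, 3, 7, 2, 6, 4
d = rank(temp) − rank(sales): -2, 0, 0, 1, -1, 0, 1, 1; Σd² = 8
ρ = 1 − 6Σd² / [n(n²−1)] = 1 − 6×8 / (8×63) = 1 − 48/504 ≈ 0.9048

0.9048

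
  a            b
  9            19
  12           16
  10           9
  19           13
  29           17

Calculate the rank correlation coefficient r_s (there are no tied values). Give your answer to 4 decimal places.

Rank a: 1, 3, 2, 4, 5
Rank b: 5, 3, 1, 2, 4
d = rank(a) − rank(b): -4, 0, 1, 2, 1; Σd² = 22
ρ = 1 − 6Σd² / [n(n²−1)] = 1 − 6×22 / (5×24) = 1 − 132/120 ≈ -0.1000

-0.1000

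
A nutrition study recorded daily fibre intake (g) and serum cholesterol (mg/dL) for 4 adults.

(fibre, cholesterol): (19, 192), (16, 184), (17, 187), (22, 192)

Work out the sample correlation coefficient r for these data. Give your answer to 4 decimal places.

0.8777

n = 4, Σx = 74, Σy = 755, Σx² = 1390, Σy² = 142553, Σxy = 13995
nΣxy − ΣxΣy = 55980 − 55870 = 110
nΣx² − (Σx)² = 5560 − 5476 = 84; nΣy² − (Σy)² = 570212 − 570025 = 187
r = 110 / √(84 × 187) = 110 / 125.3316 ≈ 0.8777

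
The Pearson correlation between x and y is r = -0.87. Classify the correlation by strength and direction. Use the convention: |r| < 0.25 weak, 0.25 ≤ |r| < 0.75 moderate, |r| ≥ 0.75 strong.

strong negative

r = -0.87 < 0 so the relationship is negative.
|r| = 0.87, which falls in the strong range.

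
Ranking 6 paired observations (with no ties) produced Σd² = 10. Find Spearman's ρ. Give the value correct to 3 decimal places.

0.714

ρ = 1 − 6Σd² / [n(n²−1)] = 1 − 6×10 / (6×35)
  = 1 − 60/210 = 1 − 0.2857 ≈ 0.714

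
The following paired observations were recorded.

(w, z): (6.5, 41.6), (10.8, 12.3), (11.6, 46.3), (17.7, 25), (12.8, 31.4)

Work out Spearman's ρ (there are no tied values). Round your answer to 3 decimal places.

Rank w: 1, 2, 3, 5, 4
Rank z: 4, 1, 5, 2, 3
d = rank(w) − rank(z): -3, 1, -2, 3, 1; Σd² = 24
ρ = 1 − 6Σd² / [n(n²−1)] = 1 − 6×24 / (5×24) = 1 − 144/120 ≈ -0.200

-0.200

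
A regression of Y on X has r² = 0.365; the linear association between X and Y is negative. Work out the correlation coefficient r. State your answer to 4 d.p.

|r| = √0.365 = 0.6042
The association is negative, so r = −0.6042.

-0.6042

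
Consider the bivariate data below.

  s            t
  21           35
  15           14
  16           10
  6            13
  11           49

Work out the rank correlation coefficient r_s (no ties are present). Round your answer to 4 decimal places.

0.0000

Rank s: 5, 3, 4, 1, 2
Rank t: 4, 3, 1, 2, 5
d = rank(s) − rank(t): 1, 0, 3, -1, -3; Σd² = 20
ρ = 1 − 6Σd² / [n(n²−1)] = 1 − 6×20 / (5×24) = 1 − 120/120 ≈ 0.0000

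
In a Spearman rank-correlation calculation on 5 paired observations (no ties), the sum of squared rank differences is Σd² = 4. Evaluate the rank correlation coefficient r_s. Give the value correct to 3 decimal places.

ρ = 1 − 6Σd² / [n(n²−1)] = 1 − 6×4 / (5×24)
  = 1 − 24/120 = 1 − 0.2000 ≈ 0.800

0.800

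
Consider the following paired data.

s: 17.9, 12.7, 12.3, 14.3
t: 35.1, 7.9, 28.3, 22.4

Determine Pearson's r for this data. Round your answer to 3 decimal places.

n = 4, Σs = 57.2, Σt = 93.7, Σs² = 837.48, Σt² = 2597.07, Σst = 1397.03
nΣst − ΣsΣt = 5588.12 − 5359.64 = 228.48
nΣs² − (Σs)² = 3349.92 − 3271.84 = 78.08; nΣt² − (Σt)² = 10388.28 − 8779.69 = 1608.59
r = 228.48 / √(78.08 × 1608.59) = 228.48 / 354.3991 ≈ 0.645

0.645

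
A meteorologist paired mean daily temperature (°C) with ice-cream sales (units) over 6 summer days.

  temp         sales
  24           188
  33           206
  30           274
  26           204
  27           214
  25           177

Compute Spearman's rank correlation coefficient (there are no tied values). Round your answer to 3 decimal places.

Rank temp: 1, 6, 5, 3, 4, 2
Rank sales: 2, 4, 6, 3, 5, 1
d = rank(temp) − rank(sales): -1, 2, -1, 0, -1, 1; Σd² = 8
ρ = 1 − 6Σd² / [n(n²−1)] = 1 − 6×8 / (6×35) = 1 − 48/210 ≈ 0.771

0.771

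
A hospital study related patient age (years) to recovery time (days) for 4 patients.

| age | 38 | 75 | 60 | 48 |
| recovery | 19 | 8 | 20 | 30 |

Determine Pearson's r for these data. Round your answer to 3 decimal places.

-0.679

n = 4, Σx = 221, Σy = 77, Σx² = 12973, Σy² = 1725, Σxy = 3962
nΣxy − ΣxΣy = 15848 − 17017 = -1169
nΣx² − (Σx)² = 51892 − 48841 = 3051; nΣy² − (Σy)² = 6900 − 5929 = 971
r = -1169 / √(3051 × 971) = -1169 / 1721.1975 ≈ -0.679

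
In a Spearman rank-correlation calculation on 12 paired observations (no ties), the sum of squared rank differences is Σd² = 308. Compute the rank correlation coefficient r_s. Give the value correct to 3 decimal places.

-0.077

ρ = 1 − 6Σd² / [n(n²−1)] = 1 − 6×308 / (12×143)
  = 1 − 1848/1716 = 1 − 1.0769 ≈ -0.077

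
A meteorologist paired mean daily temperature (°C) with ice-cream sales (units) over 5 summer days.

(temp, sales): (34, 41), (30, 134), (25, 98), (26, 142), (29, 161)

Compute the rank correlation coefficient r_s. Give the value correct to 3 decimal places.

Rank temp: 5, 4, 1, 2, 3
Rank sales: 1, 3, 2, 4, 5
d = rank(temp) − rank(sales): 4, 1, -1, -2, -2; Σd² = 26
ρ = 1 − 6Σd² / [n(n²−1)] = 1 − 6×26 / (5×24) = 1 − 156/120 ≈ -0.300

-0.300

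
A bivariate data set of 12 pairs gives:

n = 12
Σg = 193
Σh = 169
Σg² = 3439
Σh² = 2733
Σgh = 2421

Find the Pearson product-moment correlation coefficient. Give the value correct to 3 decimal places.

r = (nΣgh − ΣgΣh) / √[(nΣg² − (Σg)²)(nΣh² − (Σh)²)]
Numerator: 12×2421 − 193×169 = -3565
Denominator: √[(41268 − 37249)(32796 − 28561)] = √[4019 × 4235] = 4125.5866
r = -3565 / 4125.5866 ≈ -0.864

-0.864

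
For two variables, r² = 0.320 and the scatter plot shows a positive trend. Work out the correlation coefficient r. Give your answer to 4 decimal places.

|r| = √0.320 = 0.5657
The association is positive, so r = 0.5657.

0.5657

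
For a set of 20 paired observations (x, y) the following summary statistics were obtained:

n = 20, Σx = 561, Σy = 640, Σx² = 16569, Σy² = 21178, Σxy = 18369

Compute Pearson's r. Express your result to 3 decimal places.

0.547

r = (nΣxy − ΣxΣy) / √[(nΣx² − (Σx)²)(nΣy² − (Σy)²)]
Numerator: 20×18369 − 561×640 = 8340
Denominator: √[(331380 − 314721)(423560 − 409600)] = √[16659 × 13960] = 15249.9062
r = 8340 / 15249.9062 ≈ 0.547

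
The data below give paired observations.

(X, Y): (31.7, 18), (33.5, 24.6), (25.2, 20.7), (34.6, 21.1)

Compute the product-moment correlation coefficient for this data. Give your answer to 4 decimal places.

n = 4, ΣX = 125, ΣY = 84.4, ΣX² = 3959.34, ΣY² = 1802.86, ΣXY = 2646.4
nΣXY − ΣXΣY = 10585.6 − 10550 = 35.6
nΣX² − (ΣX)² = 15837.36 − 15625 = 212.36; nΣY² − (ΣY)² = 7211.44 − 7123.36 = 88.08
r = 35.6 / √(212.36 × 88.08) = 35.6 / 136.7650 ≈ 0.2603

0.2603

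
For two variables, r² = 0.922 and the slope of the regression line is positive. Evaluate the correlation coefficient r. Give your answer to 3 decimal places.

|r| = √0.922 = 0.960
The association is positive, so r = 0.960.

0.960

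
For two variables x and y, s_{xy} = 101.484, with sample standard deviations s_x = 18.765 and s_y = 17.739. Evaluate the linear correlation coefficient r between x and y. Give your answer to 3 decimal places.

r = Cov(x,y) / (s_x · s_y) = 101.484 / (18.765 × 17.739)
  = 101.484 / 332.8723 ≈ 0.305

0.305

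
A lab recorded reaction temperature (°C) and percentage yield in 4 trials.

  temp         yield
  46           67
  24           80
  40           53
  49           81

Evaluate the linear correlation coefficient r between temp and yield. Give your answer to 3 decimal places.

n = 4, Σx = 159, Σy = 281, Σx² = 6693, Σy² = 20259, Σxy = 11091
nΣxy − ΣxΣy = 44364 − 44679 = -315
nΣx² − (Σx)² = 26772 − 25281 = 1491; nΣy² − (Σy)² = 81036 − 78961 = 2075
r = -315 / √(1491 × 2075) = -315 / 1758.9272 ≈ -0.179

-0.179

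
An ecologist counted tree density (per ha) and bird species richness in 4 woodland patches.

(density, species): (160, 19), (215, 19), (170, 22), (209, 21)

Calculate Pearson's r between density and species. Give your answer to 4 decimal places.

-0.1170

n = 4, Σx = 754, Σy = 81, Σx² = 144406, Σy² = 1647, Σxy = 15254
nΣxy − ΣxΣy = 61016 − 61074 = -58
nΣx² − (Σx)² = 577624 − 568516 = 9108; nΣy² − (Σy)² = 6588 − 6561 = 27
r = -58 / √(9108 × 27) = -58 / 495.8992 ≈ -0.1170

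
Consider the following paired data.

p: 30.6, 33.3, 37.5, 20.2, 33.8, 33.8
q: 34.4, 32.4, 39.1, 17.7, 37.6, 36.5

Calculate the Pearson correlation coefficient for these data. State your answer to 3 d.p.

0.965

n = 6, Σp = 189.2, Σq = 197.7, Σp² = 6144.42, Σq² = 6821.23, Σpq = 6459.93
nΣpq − ΣpΣq = 38759.58 − 37404.84 = 1354.74
nΣp² − (Σp)² = 36866.52 − 35796.64 = 1069.88; nΣq² − (Σq)² = 40927.38 − 39085.29 = 1842.09
r = 1354.74 / √(1069.88 × 1842.09) = 1354.74 / 1403.8573 ≈ 0.965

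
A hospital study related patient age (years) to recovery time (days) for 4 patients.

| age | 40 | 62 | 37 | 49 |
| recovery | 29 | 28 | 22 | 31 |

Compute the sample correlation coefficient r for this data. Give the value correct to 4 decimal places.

0.4524

n = 4, Σx = 188, Σy = 110, Σx² = 9214, Σy² = 3070, Σxy = 5229
nΣxy − ΣxΣy = 20916 − 20680 = 236
nΣx² − (Σx)² = 36856 − 35344 = 1512; nΣy² − (Σy)² = 12280 − 12100 = 180
r = 236 / √(1512 × 180) = 236 / 521.6896 ≈ 0.4524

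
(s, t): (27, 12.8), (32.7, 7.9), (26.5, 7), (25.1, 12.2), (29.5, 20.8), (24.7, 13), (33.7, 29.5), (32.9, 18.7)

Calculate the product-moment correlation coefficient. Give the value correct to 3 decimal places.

n = 8, Σs = 232.1, Σt = 121.9, Σs² = 6828.99, Σt² = 2245.67, Σst = 3639.73
nΣst − ΣsΣt = 29117.84 − 28292.99 = 824.85
nΣs² − (Σs)² = 54631.92 − 53870.41 = 761.51; nΣt² − (Σt)² = 17965.36 − 14859.61 = 3105.75
r = 824.85 / √(761.51 × 3105.75) = 824.85 / 1537.8751 ≈ 0.536

0.536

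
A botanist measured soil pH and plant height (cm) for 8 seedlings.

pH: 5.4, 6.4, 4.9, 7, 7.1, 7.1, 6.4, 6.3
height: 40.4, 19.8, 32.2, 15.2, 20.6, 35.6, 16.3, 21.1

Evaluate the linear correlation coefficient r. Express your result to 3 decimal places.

-0.507

n = 8, Σx = 50.6, Σy = 201.2, Σx² = 324.6, Σy² = 5694.7, Σxy = 1245.33
nΣxy − ΣxΣy = 9962.64 − 10180.72 = -218.08
nΣx² − (Σx)² = 2596.8 − 2560.36 = 36.44; nΣy² − (Σy)² = 45557.6 − 40481.44 = 5076.16
r = -218.08 / √(36.44 × 5076.16) = -218.08 / 430.0875 ≈ -0.507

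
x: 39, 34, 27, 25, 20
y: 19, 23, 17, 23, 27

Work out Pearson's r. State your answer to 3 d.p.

n = 5, Σx = 145, Σy = 109, Σx² = 4431, Σy² = 2437, Σxy = 3097
nΣxy − ΣxΣy = 15485 − 15805 = -320
nΣx² − (Σx)² = 22155 − 21025 = 1130; nΣy² − (Σy)² = 12185 − 11881 = 304
r = -320 / √(1130 × 304) = -320 / 586.1058 ≈ -0.546

-0.546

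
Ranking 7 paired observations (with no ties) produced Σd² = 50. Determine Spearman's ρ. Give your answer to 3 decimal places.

ρ = 1 − 6Σd² / [n(n²−1)] = 1 − 6×50 / (7×48)
  = 1 − 300/336 = 1 − 0.8929 ≈ 0.107

0.107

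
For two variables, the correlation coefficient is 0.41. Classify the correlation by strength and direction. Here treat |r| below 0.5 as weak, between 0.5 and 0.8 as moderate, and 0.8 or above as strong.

weak positive

r = 0.41 > 0 so the relationship is positive.
|r| = 0.41, which falls in the weak range.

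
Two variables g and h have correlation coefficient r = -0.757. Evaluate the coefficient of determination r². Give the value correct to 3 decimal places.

r² = (-0.757)² = 0.573

0.573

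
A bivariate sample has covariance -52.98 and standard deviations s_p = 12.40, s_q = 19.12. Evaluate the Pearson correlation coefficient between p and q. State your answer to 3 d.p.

-0.223

r = Cov(p,q) / (s_p · s_q) = -52.98 / (12.40 × 19.12)
  = -52.98 / 237.0880 ≈ -0.223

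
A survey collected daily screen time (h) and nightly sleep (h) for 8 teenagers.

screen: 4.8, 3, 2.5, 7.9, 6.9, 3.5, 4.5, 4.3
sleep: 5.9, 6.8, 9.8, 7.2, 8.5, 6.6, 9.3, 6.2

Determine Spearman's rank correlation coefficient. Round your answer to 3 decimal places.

Rank screen: 6, 2, 1, 8, 7, 3, 5, 4
Rank sleep: 1, 4, 8, 5, 6, 3, 7, 2
d = rank(screen) − rank(sleep): 5, -2, -7, 3, 1, 0, -2, 2; Σd² = 96
ρ = 1 − 6Σd² / [n(n²−1)] = 1 − 6×96 / (8×63) = 1 − 576/504 ≈ -0.143

-0.143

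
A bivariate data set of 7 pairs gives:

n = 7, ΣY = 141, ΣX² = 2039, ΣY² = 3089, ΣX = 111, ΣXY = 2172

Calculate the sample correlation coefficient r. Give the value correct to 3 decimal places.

-0.242

r = (nΣXY − ΣXΣY) / √[(nΣX² − (ΣX)²)(nΣY² − (ΣY)²)]
Numerator: 7×2172 − 111×141 = -447
Denominator: √[(14273 − 12321)(21623 − 19881)] = √[1952 × 1742] = 1844.0130
r = -447 / 1844.0130 ≈ -0.242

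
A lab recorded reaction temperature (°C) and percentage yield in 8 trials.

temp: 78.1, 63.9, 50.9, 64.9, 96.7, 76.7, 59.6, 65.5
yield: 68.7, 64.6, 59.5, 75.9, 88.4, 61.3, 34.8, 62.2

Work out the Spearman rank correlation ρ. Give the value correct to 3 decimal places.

0.690

Rank temp: 7, 3, 1, 4, 8, 6, 2, 5
Rank yield: 6, 5, 2, 7, 8, 3, 1, 4
d = rank(temp) − rank(yield): 1, -2, -1, -3, 0, 3, 1, 1; Σd² = 26
ρ = 1 − 6Σd² / [n(n²−1)] = 1 − 6×26 / (8×63) = 1 − 156/504 ≈ 0.690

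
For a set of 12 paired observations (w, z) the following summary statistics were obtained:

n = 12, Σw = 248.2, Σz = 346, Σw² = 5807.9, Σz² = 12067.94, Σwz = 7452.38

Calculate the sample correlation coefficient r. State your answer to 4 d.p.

r = (nΣwz − ΣwΣz) / √[(nΣw² − (Σw)²)(nΣz² − (Σz)²)]
Numerator: 12×7452.38 − 248.2×346 = 3551.36
Denominator: √[(69694.8 − 61603.24)(144815.28 − 119716)] = √[8091.56 × 25099.28] = 14251.0466
r = 3551.36 / 14251.0466 ≈ 0.2492

0.2492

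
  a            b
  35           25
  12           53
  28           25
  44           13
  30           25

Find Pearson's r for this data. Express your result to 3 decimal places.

-0.964

n = 5, Σa = 149, Σb = 141, Σa² = 4989, Σb² = 4853, Σab = 3533
nΣab − ΣaΣb = 17665 − 21009 = -3344
nΣa² − (Σa)² = 24945 − 22201 = 2744; nΣb² − (Σb)² = 24265 − 19881 = 4384
r = -3344 / √(2744 × 4384) = -3344 / 3468.3852 ≈ -0.964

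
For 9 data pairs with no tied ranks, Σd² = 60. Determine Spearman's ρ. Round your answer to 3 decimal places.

ρ = 1 − 6Σd² / [n(n²−1)] = 1 − 6×60 / (9×80)
  = 1 − 360/720 = 1 − 0.5000 ≈ 0.500

0.500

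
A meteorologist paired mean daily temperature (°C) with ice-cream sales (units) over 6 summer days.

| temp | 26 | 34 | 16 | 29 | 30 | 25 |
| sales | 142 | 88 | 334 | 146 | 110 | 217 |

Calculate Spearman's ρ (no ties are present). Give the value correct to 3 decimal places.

Rank temp: 3, 6, 1, 4, 5, 2
Rank sales: 3, 1, 6, 4, 2, 5
d = rank(temp) − rank(sales): 0, 5, -5, 0, 3, -3; Σd² = 68
ρ = 1 − 6Σd² / [n(n²−1)] = 1 − 6×68 / (6×35) = 1 − 408/210 ≈ -0.943

-0.943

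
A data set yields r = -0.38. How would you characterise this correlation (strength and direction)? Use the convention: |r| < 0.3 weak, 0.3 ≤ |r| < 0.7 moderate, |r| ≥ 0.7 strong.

moderate negative

r = -0.38 < 0 so the relationship is negative.
|r| = 0.38, which falls in the moderate range.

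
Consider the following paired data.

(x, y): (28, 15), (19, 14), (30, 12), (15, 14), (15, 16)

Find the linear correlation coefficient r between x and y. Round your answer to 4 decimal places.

n = 5, Σx = 107, Σy = 71, Σx² = 2495, Σy² = 1017, Σxy = 1496
nΣxy − ΣxΣy = 7480 − 7597 = -117
nΣx² − (Σx)² = 12475 − 11449 = 1026; nΣy² − (Σy)² = 5085 − 5041 = 44
r = -117 / √(1026 × 44) = -117 / 212.4712 ≈ -0.5507

-0.5507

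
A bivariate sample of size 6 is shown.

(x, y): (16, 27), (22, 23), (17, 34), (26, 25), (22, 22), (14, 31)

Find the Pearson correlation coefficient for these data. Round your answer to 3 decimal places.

-0.703

n = 6, Σx = 117, Σy = 162, Σx² = 2385, Σy² = 4484, Σxy = 3084
nΣxy − ΣxΣy = 18504 − 18954 = -450
nΣx² − (Σx)² = 14310 − 13689 = 621; nΣy² − (Σy)² = 26904 − 26244 = 660
r = -450 / √(621 × 660) = -450 / 640.2031 ≈ -0.703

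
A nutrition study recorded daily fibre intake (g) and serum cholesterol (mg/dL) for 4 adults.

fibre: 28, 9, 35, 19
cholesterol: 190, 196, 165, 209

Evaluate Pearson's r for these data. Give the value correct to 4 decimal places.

n = 4, Σx = 91, Σy = 760, Σx² = 2451, Σy² = 145422, Σxy = 16830
nΣxy − ΣxΣy = 67320 − 69160 = -1840
nΣx² − (Σx)² = 9804 − 8281 = 1523; nΣy² − (Σy)² = 581688 − 577600 = 4088
r = -1840 / √(1523 × 4088) = -1840 / 2495.2002 ≈ -0.7374

-0.7374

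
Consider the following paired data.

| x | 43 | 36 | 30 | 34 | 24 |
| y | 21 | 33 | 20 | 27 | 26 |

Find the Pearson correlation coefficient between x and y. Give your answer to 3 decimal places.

n = 5, Σx = 167, Σy = 127, Σx² = 5777, Σy² = 3335, Σxy = 4233
nΣxy − ΣxΣy = 21165 − 21209 = -44
nΣx² − (Σx)² = 28885 − 27889 = 996; nΣy² − (Σy)² = 16675 − 16129 = 546
r = -44 / √(996 × 546) = -44 / 737.4388 ≈ -0.060

-0.060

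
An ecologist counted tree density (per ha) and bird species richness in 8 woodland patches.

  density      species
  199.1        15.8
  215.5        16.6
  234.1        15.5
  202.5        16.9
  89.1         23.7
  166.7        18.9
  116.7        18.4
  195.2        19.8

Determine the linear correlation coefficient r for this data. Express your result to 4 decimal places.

-0.8196

n = 8, Σx = 1418.9, Σy = 145.6, Σx² = 269339.75, Σy² = 2700.56, Σxy = 25048.42
nΣxy − ΣxΣy = 200387.36 − 206591.84 = -6204.48
nΣx² − (Σx)² = 2154718 − 2013277.21 = 141440.79; nΣy² − (Σy)² = 21604.48 − 21199.36 = 405.12
r = -6204.48 / √(141440.79 × 405.12) = -6204.48 / 7569.7089 ≈ -0.8196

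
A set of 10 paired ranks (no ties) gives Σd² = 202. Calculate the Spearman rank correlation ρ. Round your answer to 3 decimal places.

ρ = 1 − 6Σd² / [n(n²−1)] = 1 − 6×202 / (10×99)
  = 1 − 1212/990 = 1 − 1.2242 ≈ -0.224

-0.224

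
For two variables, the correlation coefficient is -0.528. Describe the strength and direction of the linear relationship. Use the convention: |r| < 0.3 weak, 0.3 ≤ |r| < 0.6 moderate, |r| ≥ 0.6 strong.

moderate negative

r = -0.528 < 0 so the relationship is negative.
|r| = 0.528, which falls in the moderate range.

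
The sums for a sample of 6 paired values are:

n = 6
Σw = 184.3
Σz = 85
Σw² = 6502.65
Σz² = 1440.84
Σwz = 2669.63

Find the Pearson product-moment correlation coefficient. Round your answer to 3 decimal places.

0.132

r = (nΣwz − ΣwΣz) / √[(nΣw² − (Σw)²)(nΣz² − (Σz)²)]
Numerator: 6×2669.63 − 184.3×85 = 352.28
Denominator: √[(39015.9 − 33966.49)(8645.04 − 7225)] = √[5049.41 × 1420.04] = 2677.7536
r = 352.28 / 2677.7536 ≈ 0.132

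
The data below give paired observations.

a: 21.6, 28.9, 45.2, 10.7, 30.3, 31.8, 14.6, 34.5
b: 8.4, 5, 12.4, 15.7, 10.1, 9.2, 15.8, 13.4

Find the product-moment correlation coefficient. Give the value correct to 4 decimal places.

-0.3467

n = 8, Σa = 217.6, Σb = 90, Σa² = 6792.04, Σb² = 1111.66, Σab = 2345.98
nΣab − ΣaΣb = 18767.84 − 19584 = -816.16
nΣa² − (Σa)² = 54336.32 − 47349.76 = 6986.56; nΣb² − (Σb)² = 8893.28 − 8100 = 793.28
r = -816.16 / √(6986.56 × 793.28) = -816.16 / 2354.2086 ≈ -0.3467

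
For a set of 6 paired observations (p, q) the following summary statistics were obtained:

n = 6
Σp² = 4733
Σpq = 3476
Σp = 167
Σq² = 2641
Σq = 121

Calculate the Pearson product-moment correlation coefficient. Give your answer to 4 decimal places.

0.8287

r = (nΣpq − ΣpΣq) / √[(nΣp² − (Σp)²)(nΣq² − (Σq)²)]
Numerator: 6×3476 − 167×121 = 649
Denominator: √[(28398 − 27889)(15846 − 14641)] = √[509 × 1205] = 783.1635
r = 649 / 783.1635 ≈ 0.8287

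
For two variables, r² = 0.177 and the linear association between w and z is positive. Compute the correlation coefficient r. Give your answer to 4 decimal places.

|r| = √0.177 = 0.4207
The association is positive, so r = 0.4207.

0.4207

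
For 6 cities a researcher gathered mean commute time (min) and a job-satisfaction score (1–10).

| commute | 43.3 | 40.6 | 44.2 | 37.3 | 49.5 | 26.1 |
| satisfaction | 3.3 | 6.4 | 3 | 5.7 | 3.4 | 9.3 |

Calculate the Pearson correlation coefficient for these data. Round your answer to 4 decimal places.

-0.9186

n = 6, Σx = 241, Σy = 31.1, Σx² = 9999.64, Σy² = 191.39, Σxy = 1158.97
nΣxy − ΣxΣy = 6953.82 − 7495.1 = -541.28
nΣx² − (Σx)² = 59997.84 − 58081 = 1916.84; nΣy² − (Σy)² = 1148.34 − 967.21 = 181.13
r = -541.28 / √(1916.84 × 181.13) = -541.28 / 589.2344 ≈ -0.9186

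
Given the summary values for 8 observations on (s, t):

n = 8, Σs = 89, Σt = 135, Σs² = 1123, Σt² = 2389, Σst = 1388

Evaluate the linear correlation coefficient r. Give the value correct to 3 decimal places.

-0.938

r = (nΣst − ΣsΣt) / √[(nΣs² − (Σs)²)(nΣt² − (Σt)²)]
Numerator: 8×1388 − 89×135 = -911
Denominator: √[(8984 − 7921)(19112 − 18225)] = √[1063 × 887] = 971.0206
r = -911 / 971.0206 ≈ -0.938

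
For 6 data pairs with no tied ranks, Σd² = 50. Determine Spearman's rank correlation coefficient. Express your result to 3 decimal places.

ρ = 1 − 6Σd² / [n(n²−1)] = 1 − 6×50 / (6×35)
  = 1 − 300/210 = 1 − 1.4286 ≈ -0.429

-0.429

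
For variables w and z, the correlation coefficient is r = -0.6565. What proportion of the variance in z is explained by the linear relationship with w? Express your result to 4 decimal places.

0.4310

r² = (-0.6565)² = 0.4310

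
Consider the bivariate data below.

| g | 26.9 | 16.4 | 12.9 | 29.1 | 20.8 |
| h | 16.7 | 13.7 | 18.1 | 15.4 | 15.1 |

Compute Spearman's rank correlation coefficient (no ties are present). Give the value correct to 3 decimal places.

Rank g: 4, 2, 1, 5, 3
Rank h: 4, 1, 5, 3, 2
d = rank(g) − rank(h): 0, 1, -4, 2, 1; Σd² = 22
ρ = 1 − 6Σd² / [n(n²−1)] = 1 − 6×22 / (5×24) = 1 − 132/120 ≈ -0.100

-0.100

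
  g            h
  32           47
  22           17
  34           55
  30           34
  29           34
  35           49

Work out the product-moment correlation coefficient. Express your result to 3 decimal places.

n = 6, Σg = 182, Σh = 236, Σg² = 5630, Σh² = 10236, Σgh = 7469
nΣgh − ΣgΣh = 44814 − 42952 = 1862
nΣg² − (Σg)² = 33780 − 33124 = 656; nΣh² − (Σh)² = 61416 − 55696 = 5720
r = 1862 / √(656 × 5720) = 1862 / 1937.0906 ≈ 0.961

0.961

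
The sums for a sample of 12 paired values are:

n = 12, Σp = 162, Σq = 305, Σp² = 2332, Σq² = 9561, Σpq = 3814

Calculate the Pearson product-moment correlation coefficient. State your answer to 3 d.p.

-0.593

r = (nΣpq − ΣpΣq) / √[(nΣp² − (Σp)²)(nΣq² − (Σq)²)]
Numerator: 12×3814 − 162×305 = -3642
Denominator: √[(27984 − 26244)(114732 − 93025)] = √[1740 × 21707] = 6145.7449
r = -3642 / 6145.7449 ≈ -0.593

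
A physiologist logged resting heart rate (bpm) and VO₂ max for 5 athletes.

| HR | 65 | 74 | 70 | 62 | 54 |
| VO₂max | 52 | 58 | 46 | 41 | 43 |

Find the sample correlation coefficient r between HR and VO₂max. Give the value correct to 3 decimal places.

n = 5, Σx = 325, Σy = 240, Σx² = 21361, Σy² = 11714, Σxy = 15756
nΣxy − ΣxΣy = 78780 − 78000 = 780
nΣx² − (Σx)² = 106805 − 105625 = 1180; nΣy² − (Σy)² = 58570 − 57600 = 970
r = 780 / √(1180 × 970) = 780 / 1069.8598 ≈ 0.729

0.729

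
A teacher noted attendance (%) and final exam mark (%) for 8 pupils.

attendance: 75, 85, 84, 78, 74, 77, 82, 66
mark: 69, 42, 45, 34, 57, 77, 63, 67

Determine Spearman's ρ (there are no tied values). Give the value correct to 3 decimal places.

-0.548

Rank attendance: 3, 8, 7, 5, 2, 4, 6, 1
Rank mark: 7, 2, 3, 1, 4, 8, 5, 6
d = rank(attendance) − rank(mark): -4, 6, 4, 4, -2, -4, 1, -5; Σd² = 130
ρ = 1 − 6Σd² / [n(n²−1)] = 1 − 6×130 / (8×63) = 1 − 780/504 ≈ -0.548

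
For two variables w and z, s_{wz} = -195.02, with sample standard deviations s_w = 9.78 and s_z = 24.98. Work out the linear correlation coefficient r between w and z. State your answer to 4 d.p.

-0.7983

r = Cov(w,z) / (s_w · s_z) = -195.02 / (9.78 × 24.98)
  = -195.02 / 244.3044 ≈ -0.7983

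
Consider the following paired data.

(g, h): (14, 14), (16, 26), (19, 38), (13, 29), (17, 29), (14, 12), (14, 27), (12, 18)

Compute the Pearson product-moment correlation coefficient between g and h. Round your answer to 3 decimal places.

n = 8, Σg = 119, Σh = 193, Σg² = 1807, Σh² = 5195, Σgh = 2966
nΣgh − ΣgΣh = 23728 − 22967 = 761
nΣg² − (Σg)² = 14456 − 14161 = 295; nΣh² − (Σh)² = 41560 − 37249 = 4311
r = 761 / √(295 × 4311) = 761 / 1127.7167 ≈ 0.675

0.675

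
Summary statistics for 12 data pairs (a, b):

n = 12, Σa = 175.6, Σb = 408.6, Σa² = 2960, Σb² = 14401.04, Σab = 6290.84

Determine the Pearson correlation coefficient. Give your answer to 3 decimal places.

r = (nΣab − ΣaΣb) / √[(nΣa² − (Σa)²)(nΣb² − (Σb)²)]
Numerator: 12×6290.84 − 175.6×408.6 = 3739.92
Denominator: √[(35520 − 30835.36)(172812.48 − 166953.96)] = √[4684.64 × 5858.52] = 5238.8030
r = 3739.92 / 5238.8030 ≈ 0.714

0.714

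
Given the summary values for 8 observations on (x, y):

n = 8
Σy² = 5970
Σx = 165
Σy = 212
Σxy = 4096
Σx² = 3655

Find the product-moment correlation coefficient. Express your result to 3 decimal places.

-0.929

r = (nΣxy − ΣxΣy) / √[(nΣx² − (Σx)²)(nΣy² − (Σy)²)]
Numerator: 8×4096 − 165×212 = -2212
Denominator: √[(29240 − 27225)(47760 − 44944)] = √[2015 × 2816] = 2382.0663
r = -2212 / 2382.0663 ≈ -0.929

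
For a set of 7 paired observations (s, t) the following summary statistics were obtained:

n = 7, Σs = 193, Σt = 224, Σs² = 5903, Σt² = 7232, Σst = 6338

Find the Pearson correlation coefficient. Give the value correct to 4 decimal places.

0.8396

r = (nΣst − ΣsΣt) / √[(nΣs² − (Σs)²)(nΣt² − (Σt)²)]
Numerator: 7×6338 − 193×224 = 1134
Denominator: √[(41321 − 37249)(50624 − 50176)] = √[4072 × 448] = 1350.6502
r = 1134 / 1350.6502 ≈ 0.8396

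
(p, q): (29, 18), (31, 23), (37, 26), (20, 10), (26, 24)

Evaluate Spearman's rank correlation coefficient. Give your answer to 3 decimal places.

0.700

Rank p: 3, 4, 5, 1, 2
Rank q: 2, 3, 5, 1, 4
d = rank(p) − rank(q): 1, 1, 0, 0, -2; Σd² = 6
ρ = 1 − 6Σd² / [n(n²−1)] = 1 − 6×6 / (5×24) = 1 − 36/120 ≈ 0.700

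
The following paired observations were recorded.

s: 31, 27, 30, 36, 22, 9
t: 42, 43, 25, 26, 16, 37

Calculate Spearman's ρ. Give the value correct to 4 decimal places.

0.0857

Rank s: 5, 3, 4, 6, 2, 1
Rank t: 5, 6, 2, 3, 1, 4
d = rank(s) − rank(t): 0, -3, 2, 3, 1, -3; Σd² = 32
ρ = 1 − 6Σd² / [n(n²−1)] = 1 − 6×32 / (6×35) = 1 − 192/210 ≈ 0.0857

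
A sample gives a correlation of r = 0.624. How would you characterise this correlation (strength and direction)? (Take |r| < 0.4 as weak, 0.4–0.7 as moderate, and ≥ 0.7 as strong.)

moderate positive

r = 0.624 > 0 so the relationship is positive.
|r| = 0.624, which falls in the moderate range.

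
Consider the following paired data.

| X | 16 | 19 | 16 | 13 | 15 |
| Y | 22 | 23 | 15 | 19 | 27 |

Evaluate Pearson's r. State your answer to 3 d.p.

n = 5, ΣX = 79, ΣY = 106, ΣX² = 1267, ΣY² = 2328, ΣXY = 1681
nΣXY − ΣXΣY = 8405 − 8374 = 31
nΣX² − (ΣX)² = 6335 − 6241 = 94; nΣY² − (ΣY)² = 11640 − 11236 = 404
r = 31 / √(94 × 404) = 31 / 194.8743 ≈ 0.159

0.159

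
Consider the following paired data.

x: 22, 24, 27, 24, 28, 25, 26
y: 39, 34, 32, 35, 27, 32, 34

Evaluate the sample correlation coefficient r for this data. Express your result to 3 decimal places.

-0.907

n = 7, Σx = 176, Σy = 233, Σx² = 4450, Σy² = 7835, Σxy = 5818
nΣxy − ΣxΣy = 40726 − 41008 = -282
nΣx² − (Σx)² = 31150 − 30976 = 174; nΣy² − (Σy)² = 54845 − 54289 = 556
r = -282 / √(174 × 556) = -282 / 311.0370 ≈ -0.907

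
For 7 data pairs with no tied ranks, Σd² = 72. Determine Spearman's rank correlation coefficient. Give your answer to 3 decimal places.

-0.286

ρ = 1 − 6Σd² / [n(n²−1)] = 1 − 6×72 / (7×48)
  = 1 − 432/336 = 1 − 1.2857 ≈ -0.286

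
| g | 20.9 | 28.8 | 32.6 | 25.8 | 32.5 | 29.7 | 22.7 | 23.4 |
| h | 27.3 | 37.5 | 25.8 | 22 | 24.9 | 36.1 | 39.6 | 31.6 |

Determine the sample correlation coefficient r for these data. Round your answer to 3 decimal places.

-0.207

n = 8, Σg = 216.4, Σh = 244.8, Σg² = 5995.84, Σh² = 7791.12, Σgh = 6579.03
nΣgh − ΣgΣh = 52632.24 − 52974.72 = -342.48
nΣg² − (Σg)² = 47966.72 − 46828.96 = 1137.76; nΣh² − (Σh)² = 62328.96 − 59927.04 = 2401.92
r = -342.48 / √(1137.76 × 2401.92) = -342.48 / 1653.1208 ≈ -0.207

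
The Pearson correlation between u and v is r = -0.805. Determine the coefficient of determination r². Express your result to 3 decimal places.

r² = (-0.805)² = 0.648

0.648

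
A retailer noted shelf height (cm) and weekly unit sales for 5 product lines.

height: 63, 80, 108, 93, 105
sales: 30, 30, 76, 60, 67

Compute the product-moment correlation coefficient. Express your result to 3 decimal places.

0.939

n = 5, Σx = 449, Σy = 263, Σx² = 41707, Σy² = 15665, Σxy = 25113
nΣxy − ΣxΣy = 125565 − 118087 = 7478
nΣx² − (Σx)² = 208535 − 201601 = 6934; nΣy² − (Σy)² = 78325 − 69169 = 9156
r = 7478 / √(6934 × 9156) = 7478 / 7967.9172 ≈ 0.939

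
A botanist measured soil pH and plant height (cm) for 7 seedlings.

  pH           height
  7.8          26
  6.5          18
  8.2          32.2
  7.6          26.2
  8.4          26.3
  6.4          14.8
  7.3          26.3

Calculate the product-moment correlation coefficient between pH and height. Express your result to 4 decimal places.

0.8884

n = 7, Σx = 52.2, Σy = 169.8, Σx² = 392.9, Σy² = 4325.7, Σxy = 1290.59
nΣxy − ΣxΣy = 9034.13 − 8863.56 = 170.57
nΣx² − (Σx)² = 2750.3 − 2724.84 = 25.46; nΣy² − (Σy)² = 30279.9 − 28832.04 = 1447.86
r = 170.57 / √(25.46 × 1447.86) = 170.57 / 191.9961 ≈ 0.8884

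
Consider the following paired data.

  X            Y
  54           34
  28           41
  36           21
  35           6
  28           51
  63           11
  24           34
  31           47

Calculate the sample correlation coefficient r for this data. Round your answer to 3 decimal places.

-0.511

n = 8, ΣX = 299, ΣY = 245, ΣX² = 12511, ΣY² = 9401, ΣXY = 8344
nΣXY − ΣXΣY = 66752 − 73255 = -6503
nΣX² − (ΣX)² = 100088 − 89401 = 10687; nΣY² − (ΣY)² = 75208 − 60025 = 15183
r = -6503 / √(10687 × 15183) = -6503 / 12738.1600 ≈ -0.511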